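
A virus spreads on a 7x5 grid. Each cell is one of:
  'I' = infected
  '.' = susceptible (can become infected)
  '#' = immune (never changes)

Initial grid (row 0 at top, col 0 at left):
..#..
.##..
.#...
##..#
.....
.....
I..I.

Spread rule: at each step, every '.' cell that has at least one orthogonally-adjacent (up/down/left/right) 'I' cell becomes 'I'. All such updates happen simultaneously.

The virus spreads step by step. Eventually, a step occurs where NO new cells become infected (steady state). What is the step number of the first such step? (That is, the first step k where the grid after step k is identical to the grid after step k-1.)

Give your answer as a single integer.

Answer: 8

Derivation:
Step 0 (initial): 2 infected
Step 1: +5 new -> 7 infected
Step 2: +5 new -> 12 infected
Step 3: +4 new -> 16 infected
Step 4: +2 new -> 18 infected
Step 5: +3 new -> 21 infected
Step 6: +2 new -> 23 infected
Step 7: +1 new -> 24 infected
Step 8: +0 new -> 24 infected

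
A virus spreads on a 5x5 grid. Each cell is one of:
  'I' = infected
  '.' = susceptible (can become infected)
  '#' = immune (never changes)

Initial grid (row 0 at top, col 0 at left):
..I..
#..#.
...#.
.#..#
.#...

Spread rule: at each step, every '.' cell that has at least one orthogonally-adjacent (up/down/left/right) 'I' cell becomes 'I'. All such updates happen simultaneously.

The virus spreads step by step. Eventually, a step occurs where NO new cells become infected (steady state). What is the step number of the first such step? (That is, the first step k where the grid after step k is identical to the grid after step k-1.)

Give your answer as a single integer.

Step 0 (initial): 1 infected
Step 1: +3 new -> 4 infected
Step 2: +4 new -> 8 infected
Step 3: +3 new -> 11 infected
Step 4: +4 new -> 15 infected
Step 5: +2 new -> 17 infected
Step 6: +2 new -> 19 infected
Step 7: +0 new -> 19 infected

Answer: 7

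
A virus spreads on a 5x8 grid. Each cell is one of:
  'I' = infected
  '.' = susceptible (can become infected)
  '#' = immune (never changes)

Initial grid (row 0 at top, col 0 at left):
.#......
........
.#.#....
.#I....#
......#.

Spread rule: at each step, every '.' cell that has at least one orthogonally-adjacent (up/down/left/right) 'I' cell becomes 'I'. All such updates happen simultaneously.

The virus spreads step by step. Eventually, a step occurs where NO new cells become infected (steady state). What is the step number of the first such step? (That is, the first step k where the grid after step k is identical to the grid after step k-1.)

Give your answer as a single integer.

Step 0 (initial): 1 infected
Step 1: +3 new -> 4 infected
Step 2: +4 new -> 8 infected
Step 3: +7 new -> 15 infected
Step 4: +7 new -> 22 infected
Step 5: +5 new -> 27 infected
Step 6: +3 new -> 30 infected
Step 7: +2 new -> 32 infected
Step 8: +1 new -> 33 infected
Step 9: +0 new -> 33 infected

Answer: 9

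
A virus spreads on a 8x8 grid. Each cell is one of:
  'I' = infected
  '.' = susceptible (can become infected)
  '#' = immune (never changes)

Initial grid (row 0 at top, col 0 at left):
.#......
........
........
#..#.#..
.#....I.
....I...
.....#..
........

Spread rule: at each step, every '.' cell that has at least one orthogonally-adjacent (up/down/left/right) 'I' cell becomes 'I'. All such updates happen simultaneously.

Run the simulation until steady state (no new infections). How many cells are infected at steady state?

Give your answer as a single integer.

Step 0 (initial): 2 infected
Step 1: +8 new -> 10 infected
Step 2: +9 new -> 19 infected
Step 3: +11 new -> 30 infected
Step 4: +10 new -> 40 infected
Step 5: +9 new -> 49 infected
Step 6: +4 new -> 53 infected
Step 7: +3 new -> 56 infected
Step 8: +1 new -> 57 infected
Step 9: +1 new -> 58 infected
Step 10: +0 new -> 58 infected

Answer: 58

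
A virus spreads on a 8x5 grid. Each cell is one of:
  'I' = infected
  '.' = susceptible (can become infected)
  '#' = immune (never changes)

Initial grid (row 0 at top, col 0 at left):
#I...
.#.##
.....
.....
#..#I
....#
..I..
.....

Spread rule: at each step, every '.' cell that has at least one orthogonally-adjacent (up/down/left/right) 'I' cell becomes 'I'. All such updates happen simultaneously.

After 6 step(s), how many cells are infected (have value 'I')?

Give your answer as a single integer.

Step 0 (initial): 3 infected
Step 1: +6 new -> 9 infected
Step 2: +11 new -> 20 infected
Step 3: +8 new -> 28 infected
Step 4: +2 new -> 30 infected
Step 5: +2 new -> 32 infected
Step 6: +1 new -> 33 infected

Answer: 33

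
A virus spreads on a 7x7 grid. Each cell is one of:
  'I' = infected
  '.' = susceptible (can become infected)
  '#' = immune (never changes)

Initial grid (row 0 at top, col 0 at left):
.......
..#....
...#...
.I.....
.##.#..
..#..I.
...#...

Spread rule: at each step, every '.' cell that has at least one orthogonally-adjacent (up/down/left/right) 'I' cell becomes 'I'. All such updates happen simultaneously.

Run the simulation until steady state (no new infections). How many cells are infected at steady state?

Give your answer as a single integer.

Step 0 (initial): 2 infected
Step 1: +7 new -> 9 infected
Step 2: +10 new -> 19 infected
Step 3: +7 new -> 26 infected
Step 4: +7 new -> 33 infected
Step 5: +5 new -> 38 infected
Step 6: +4 new -> 42 infected
Step 7: +0 new -> 42 infected

Answer: 42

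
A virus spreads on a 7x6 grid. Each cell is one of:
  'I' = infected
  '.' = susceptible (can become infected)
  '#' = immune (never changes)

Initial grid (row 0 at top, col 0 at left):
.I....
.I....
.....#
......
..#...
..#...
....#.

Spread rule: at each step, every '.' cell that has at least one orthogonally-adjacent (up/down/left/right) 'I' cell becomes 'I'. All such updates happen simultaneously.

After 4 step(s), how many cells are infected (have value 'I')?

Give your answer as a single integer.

Step 0 (initial): 2 infected
Step 1: +5 new -> 7 infected
Step 2: +5 new -> 12 infected
Step 3: +6 new -> 18 infected
Step 4: +6 new -> 24 infected

Answer: 24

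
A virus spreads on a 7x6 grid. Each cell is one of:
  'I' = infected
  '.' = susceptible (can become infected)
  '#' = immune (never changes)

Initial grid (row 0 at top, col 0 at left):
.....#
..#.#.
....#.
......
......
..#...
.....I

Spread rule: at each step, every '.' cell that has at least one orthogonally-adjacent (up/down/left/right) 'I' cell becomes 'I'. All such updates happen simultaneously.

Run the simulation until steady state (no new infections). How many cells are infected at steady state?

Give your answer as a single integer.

Step 0 (initial): 1 infected
Step 1: +2 new -> 3 infected
Step 2: +3 new -> 6 infected
Step 3: +4 new -> 10 infected
Step 4: +4 new -> 14 infected
Step 5: +5 new -> 19 infected
Step 6: +4 new -> 23 infected
Step 7: +4 new -> 27 infected
Step 8: +3 new -> 30 infected
Step 9: +4 new -> 34 infected
Step 10: +2 new -> 36 infected
Step 11: +1 new -> 37 infected
Step 12: +0 new -> 37 infected

Answer: 37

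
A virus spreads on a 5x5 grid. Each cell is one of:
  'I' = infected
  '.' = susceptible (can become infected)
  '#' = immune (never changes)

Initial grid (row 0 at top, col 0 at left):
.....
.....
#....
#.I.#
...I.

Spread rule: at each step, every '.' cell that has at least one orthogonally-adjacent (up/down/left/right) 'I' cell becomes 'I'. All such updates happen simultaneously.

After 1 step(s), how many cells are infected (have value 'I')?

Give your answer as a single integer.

Step 0 (initial): 2 infected
Step 1: +5 new -> 7 infected

Answer: 7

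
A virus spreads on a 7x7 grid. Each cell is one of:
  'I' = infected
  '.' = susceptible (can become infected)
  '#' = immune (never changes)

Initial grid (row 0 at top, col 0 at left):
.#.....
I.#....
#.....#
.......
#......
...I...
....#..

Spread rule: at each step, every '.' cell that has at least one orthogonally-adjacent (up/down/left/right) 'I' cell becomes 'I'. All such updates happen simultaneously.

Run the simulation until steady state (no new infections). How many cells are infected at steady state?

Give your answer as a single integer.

Step 0 (initial): 2 infected
Step 1: +6 new -> 8 infected
Step 2: +7 new -> 15 infected
Step 3: +11 new -> 26 infected
Step 4: +7 new -> 33 infected
Step 5: +4 new -> 37 infected
Step 6: +3 new -> 40 infected
Step 7: +2 new -> 42 infected
Step 8: +1 new -> 43 infected
Step 9: +0 new -> 43 infected

Answer: 43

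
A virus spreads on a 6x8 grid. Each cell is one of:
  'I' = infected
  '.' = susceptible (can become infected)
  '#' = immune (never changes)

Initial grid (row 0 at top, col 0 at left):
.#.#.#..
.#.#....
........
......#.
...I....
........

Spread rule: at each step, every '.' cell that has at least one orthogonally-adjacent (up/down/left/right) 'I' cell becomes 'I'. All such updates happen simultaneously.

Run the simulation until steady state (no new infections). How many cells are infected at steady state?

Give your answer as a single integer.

Step 0 (initial): 1 infected
Step 1: +4 new -> 5 infected
Step 2: +7 new -> 12 infected
Step 3: +8 new -> 20 infected
Step 4: +8 new -> 28 infected
Step 5: +7 new -> 35 infected
Step 6: +3 new -> 38 infected
Step 7: +3 new -> 41 infected
Step 8: +1 new -> 42 infected
Step 9: +0 new -> 42 infected

Answer: 42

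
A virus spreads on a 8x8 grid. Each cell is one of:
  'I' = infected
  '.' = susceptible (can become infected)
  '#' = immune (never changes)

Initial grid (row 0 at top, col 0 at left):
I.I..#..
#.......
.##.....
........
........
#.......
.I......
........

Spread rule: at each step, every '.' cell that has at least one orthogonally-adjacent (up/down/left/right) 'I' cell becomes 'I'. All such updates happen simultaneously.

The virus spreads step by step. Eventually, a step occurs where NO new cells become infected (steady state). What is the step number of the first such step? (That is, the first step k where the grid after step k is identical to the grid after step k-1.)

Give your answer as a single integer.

Answer: 9

Derivation:
Step 0 (initial): 3 infected
Step 1: +7 new -> 10 infected
Step 2: +8 new -> 18 infected
Step 3: +8 new -> 26 infected
Step 4: +9 new -> 35 infected
Step 5: +8 new -> 43 infected
Step 6: +8 new -> 51 infected
Step 7: +6 new -> 57 infected
Step 8: +2 new -> 59 infected
Step 9: +0 new -> 59 infected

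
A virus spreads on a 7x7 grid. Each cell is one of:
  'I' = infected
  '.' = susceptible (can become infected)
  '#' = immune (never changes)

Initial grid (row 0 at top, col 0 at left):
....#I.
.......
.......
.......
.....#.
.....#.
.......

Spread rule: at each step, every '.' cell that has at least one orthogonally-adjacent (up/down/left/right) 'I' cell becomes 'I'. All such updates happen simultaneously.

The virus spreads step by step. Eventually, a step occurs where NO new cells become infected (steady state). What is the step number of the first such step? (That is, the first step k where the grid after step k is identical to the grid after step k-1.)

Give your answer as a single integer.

Step 0 (initial): 1 infected
Step 1: +2 new -> 3 infected
Step 2: +3 new -> 6 infected
Step 3: +4 new -> 10 infected
Step 4: +5 new -> 15 infected
Step 5: +6 new -> 21 infected
Step 6: +7 new -> 28 infected
Step 7: +7 new -> 35 infected
Step 8: +5 new -> 40 infected
Step 9: +3 new -> 43 infected
Step 10: +2 new -> 45 infected
Step 11: +1 new -> 46 infected
Step 12: +0 new -> 46 infected

Answer: 12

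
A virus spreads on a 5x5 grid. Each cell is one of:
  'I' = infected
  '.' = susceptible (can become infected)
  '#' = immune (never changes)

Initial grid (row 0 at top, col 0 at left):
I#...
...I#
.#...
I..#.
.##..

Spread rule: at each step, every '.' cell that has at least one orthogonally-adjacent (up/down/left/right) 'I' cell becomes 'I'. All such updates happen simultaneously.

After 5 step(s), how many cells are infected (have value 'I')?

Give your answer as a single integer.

Step 0 (initial): 3 infected
Step 1: +7 new -> 10 infected
Step 2: +6 new -> 16 infected
Step 3: +1 new -> 17 infected
Step 4: +1 new -> 18 infected
Step 5: +1 new -> 19 infected

Answer: 19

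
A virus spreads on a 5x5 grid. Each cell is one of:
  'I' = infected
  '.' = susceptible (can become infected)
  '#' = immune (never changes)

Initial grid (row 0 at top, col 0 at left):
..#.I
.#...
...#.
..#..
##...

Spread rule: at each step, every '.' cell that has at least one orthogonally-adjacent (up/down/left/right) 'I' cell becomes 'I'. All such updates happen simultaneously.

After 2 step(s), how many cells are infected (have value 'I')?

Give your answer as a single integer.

Step 0 (initial): 1 infected
Step 1: +2 new -> 3 infected
Step 2: +2 new -> 5 infected

Answer: 5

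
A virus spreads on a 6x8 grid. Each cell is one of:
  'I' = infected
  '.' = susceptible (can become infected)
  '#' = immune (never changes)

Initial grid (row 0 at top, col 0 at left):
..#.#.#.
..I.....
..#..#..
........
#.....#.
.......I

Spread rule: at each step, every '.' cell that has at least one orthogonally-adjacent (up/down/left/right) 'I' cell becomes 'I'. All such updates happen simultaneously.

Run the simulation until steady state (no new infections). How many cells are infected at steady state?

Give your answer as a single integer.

Answer: 41

Derivation:
Step 0 (initial): 2 infected
Step 1: +4 new -> 6 infected
Step 2: +8 new -> 14 infected
Step 3: +10 new -> 24 infected
Step 4: +12 new -> 36 infected
Step 5: +4 new -> 40 infected
Step 6: +1 new -> 41 infected
Step 7: +0 new -> 41 infected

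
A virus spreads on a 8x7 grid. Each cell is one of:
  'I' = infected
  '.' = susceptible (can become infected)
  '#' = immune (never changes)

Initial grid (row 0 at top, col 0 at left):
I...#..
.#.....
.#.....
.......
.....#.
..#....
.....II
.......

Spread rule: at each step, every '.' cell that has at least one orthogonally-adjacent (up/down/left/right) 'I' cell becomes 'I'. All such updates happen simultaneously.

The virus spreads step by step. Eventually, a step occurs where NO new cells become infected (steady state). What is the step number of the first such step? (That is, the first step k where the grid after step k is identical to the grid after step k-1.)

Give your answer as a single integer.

Answer: 8

Derivation:
Step 0 (initial): 3 infected
Step 1: +7 new -> 10 infected
Step 2: +6 new -> 16 infected
Step 3: +8 new -> 24 infected
Step 4: +10 new -> 34 infected
Step 5: +13 new -> 47 infected
Step 6: +3 new -> 50 infected
Step 7: +1 new -> 51 infected
Step 8: +0 new -> 51 infected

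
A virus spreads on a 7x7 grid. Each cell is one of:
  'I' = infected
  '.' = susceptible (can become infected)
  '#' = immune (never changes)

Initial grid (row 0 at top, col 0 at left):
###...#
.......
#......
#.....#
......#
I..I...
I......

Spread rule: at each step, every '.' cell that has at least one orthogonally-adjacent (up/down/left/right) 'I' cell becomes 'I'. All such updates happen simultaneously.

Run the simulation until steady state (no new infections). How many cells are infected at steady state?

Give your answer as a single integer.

Step 0 (initial): 3 infected
Step 1: +7 new -> 10 infected
Step 2: +7 new -> 17 infected
Step 3: +7 new -> 24 infected
Step 4: +6 new -> 30 infected
Step 5: +5 new -> 35 infected
Step 6: +4 new -> 39 infected
Step 7: +2 new -> 41 infected
Step 8: +0 new -> 41 infected

Answer: 41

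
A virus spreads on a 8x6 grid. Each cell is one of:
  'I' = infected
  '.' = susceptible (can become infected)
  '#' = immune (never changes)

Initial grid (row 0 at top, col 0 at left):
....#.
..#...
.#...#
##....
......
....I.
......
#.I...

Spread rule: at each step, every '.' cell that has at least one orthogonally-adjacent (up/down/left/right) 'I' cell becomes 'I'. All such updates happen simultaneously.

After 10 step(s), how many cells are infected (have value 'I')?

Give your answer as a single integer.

Step 0 (initial): 2 infected
Step 1: +7 new -> 9 infected
Step 2: +8 new -> 17 infected
Step 3: +7 new -> 24 infected
Step 4: +5 new -> 29 infected
Step 5: +4 new -> 33 infected
Step 6: +2 new -> 35 infected
Step 7: +1 new -> 36 infected
Step 8: +1 new -> 37 infected
Step 9: +2 new -> 39 infected
Step 10: +1 new -> 40 infected

Answer: 40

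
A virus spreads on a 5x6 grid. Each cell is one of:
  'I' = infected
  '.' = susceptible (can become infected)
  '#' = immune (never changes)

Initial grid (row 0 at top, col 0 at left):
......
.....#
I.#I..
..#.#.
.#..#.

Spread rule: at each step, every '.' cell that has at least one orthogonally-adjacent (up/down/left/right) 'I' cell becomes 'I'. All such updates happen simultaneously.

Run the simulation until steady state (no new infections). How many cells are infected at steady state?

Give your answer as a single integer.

Step 0 (initial): 2 infected
Step 1: +6 new -> 8 infected
Step 2: +9 new -> 17 infected
Step 3: +5 new -> 22 infected
Step 4: +2 new -> 24 infected
Step 5: +0 new -> 24 infected

Answer: 24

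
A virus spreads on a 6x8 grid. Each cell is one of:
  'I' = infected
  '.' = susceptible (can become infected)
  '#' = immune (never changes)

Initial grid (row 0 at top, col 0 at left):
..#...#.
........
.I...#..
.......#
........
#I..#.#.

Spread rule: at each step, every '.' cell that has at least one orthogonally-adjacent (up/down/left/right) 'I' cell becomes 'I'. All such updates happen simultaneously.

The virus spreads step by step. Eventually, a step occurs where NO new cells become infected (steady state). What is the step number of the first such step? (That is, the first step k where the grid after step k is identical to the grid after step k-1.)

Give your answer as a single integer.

Step 0 (initial): 2 infected
Step 1: +6 new -> 8 infected
Step 2: +9 new -> 17 infected
Step 3: +5 new -> 22 infected
Step 4: +4 new -> 26 infected
Step 5: +4 new -> 30 infected
Step 6: +5 new -> 35 infected
Step 7: +3 new -> 38 infected
Step 8: +3 new -> 41 infected
Step 9: +0 new -> 41 infected

Answer: 9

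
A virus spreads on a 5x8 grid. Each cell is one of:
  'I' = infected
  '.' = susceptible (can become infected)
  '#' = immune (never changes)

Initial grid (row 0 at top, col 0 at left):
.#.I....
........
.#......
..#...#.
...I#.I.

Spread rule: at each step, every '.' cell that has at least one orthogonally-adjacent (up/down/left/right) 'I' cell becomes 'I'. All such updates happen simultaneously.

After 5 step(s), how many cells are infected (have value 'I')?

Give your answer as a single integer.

Answer: 35

Derivation:
Step 0 (initial): 3 infected
Step 1: +7 new -> 10 infected
Step 2: +8 new -> 18 infected
Step 3: +9 new -> 27 infected
Step 4: +6 new -> 33 infected
Step 5: +2 new -> 35 infected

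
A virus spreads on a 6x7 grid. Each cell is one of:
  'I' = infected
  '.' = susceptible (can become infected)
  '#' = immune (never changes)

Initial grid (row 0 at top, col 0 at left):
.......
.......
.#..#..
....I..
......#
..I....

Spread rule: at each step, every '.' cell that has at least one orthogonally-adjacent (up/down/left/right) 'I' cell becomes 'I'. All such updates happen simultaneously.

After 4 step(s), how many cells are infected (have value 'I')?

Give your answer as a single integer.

Answer: 31

Derivation:
Step 0 (initial): 2 infected
Step 1: +6 new -> 8 infected
Step 2: +9 new -> 17 infected
Step 3: +7 new -> 24 infected
Step 4: +7 new -> 31 infected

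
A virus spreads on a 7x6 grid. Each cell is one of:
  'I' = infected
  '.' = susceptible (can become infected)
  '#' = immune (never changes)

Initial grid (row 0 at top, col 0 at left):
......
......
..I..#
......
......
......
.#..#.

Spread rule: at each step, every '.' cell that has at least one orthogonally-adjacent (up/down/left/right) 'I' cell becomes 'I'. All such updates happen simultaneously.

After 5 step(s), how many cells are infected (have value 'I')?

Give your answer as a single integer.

Answer: 36

Derivation:
Step 0 (initial): 1 infected
Step 1: +4 new -> 5 infected
Step 2: +8 new -> 13 infected
Step 3: +9 new -> 22 infected
Step 4: +9 new -> 31 infected
Step 5: +5 new -> 36 infected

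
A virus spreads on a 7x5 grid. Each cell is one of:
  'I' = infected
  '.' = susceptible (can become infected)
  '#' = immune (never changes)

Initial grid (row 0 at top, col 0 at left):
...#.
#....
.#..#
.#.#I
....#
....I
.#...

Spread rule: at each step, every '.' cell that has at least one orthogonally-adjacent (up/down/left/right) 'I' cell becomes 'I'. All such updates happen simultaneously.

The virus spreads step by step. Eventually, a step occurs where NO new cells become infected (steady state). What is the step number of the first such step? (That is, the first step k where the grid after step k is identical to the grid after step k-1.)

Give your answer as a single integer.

Step 0 (initial): 2 infected
Step 1: +2 new -> 4 infected
Step 2: +3 new -> 7 infected
Step 3: +3 new -> 10 infected
Step 4: +3 new -> 13 infected
Step 5: +3 new -> 16 infected
Step 6: +3 new -> 19 infected
Step 7: +4 new -> 23 infected
Step 8: +2 new -> 25 infected
Step 9: +2 new -> 27 infected
Step 10: +0 new -> 27 infected

Answer: 10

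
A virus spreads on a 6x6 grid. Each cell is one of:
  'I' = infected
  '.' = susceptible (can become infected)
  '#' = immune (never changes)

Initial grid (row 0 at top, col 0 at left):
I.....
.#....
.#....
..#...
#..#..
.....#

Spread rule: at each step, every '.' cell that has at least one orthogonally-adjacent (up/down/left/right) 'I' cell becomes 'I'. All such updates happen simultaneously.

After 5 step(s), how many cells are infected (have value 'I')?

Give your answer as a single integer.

Step 0 (initial): 1 infected
Step 1: +2 new -> 3 infected
Step 2: +2 new -> 5 infected
Step 3: +3 new -> 8 infected
Step 4: +4 new -> 12 infected
Step 5: +4 new -> 16 infected

Answer: 16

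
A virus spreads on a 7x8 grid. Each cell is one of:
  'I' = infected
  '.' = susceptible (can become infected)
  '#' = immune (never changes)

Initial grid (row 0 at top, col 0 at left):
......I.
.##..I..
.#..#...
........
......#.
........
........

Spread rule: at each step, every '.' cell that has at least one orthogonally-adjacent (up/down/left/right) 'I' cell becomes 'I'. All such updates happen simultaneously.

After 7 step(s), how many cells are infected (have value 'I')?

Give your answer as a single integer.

Answer: 44

Derivation:
Step 0 (initial): 2 infected
Step 1: +5 new -> 7 infected
Step 2: +5 new -> 12 infected
Step 3: +6 new -> 18 infected
Step 4: +6 new -> 24 infected
Step 5: +7 new -> 31 infected
Step 6: +7 new -> 38 infected
Step 7: +6 new -> 44 infected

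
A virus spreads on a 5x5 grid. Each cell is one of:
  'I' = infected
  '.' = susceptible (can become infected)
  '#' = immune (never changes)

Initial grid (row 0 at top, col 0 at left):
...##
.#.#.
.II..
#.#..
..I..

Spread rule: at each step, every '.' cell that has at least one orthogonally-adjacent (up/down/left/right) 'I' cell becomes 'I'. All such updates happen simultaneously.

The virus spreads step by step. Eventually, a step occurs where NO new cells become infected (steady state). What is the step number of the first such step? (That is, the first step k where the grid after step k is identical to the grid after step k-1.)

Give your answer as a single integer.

Answer: 4

Derivation:
Step 0 (initial): 3 infected
Step 1: +6 new -> 9 infected
Step 2: +6 new -> 15 infected
Step 3: +4 new -> 19 infected
Step 4: +0 new -> 19 infected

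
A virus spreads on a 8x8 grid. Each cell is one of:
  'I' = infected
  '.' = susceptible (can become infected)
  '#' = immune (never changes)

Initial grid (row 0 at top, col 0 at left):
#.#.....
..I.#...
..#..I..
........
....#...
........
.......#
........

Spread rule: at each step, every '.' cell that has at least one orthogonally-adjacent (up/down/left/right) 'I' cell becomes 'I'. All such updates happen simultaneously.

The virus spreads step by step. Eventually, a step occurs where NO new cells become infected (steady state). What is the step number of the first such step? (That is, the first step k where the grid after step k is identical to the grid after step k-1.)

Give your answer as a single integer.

Step 0 (initial): 2 infected
Step 1: +6 new -> 8 infected
Step 2: +11 new -> 19 infected
Step 3: +9 new -> 28 infected
Step 4: +9 new -> 37 infected
Step 5: +8 new -> 45 infected
Step 6: +6 new -> 51 infected
Step 7: +5 new -> 56 infected
Step 8: +2 new -> 58 infected
Step 9: +0 new -> 58 infected

Answer: 9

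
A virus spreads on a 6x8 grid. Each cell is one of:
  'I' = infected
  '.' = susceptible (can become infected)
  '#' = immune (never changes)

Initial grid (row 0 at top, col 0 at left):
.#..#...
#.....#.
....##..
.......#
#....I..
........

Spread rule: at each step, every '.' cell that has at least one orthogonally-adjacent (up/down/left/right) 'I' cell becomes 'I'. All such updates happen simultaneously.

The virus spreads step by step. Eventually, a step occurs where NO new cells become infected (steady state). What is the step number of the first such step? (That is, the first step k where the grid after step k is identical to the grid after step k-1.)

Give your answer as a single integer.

Step 0 (initial): 1 infected
Step 1: +4 new -> 5 infected
Step 2: +6 new -> 11 infected
Step 3: +5 new -> 16 infected
Step 4: +5 new -> 21 infected
Step 5: +5 new -> 26 infected
Step 6: +7 new -> 33 infected
Step 7: +5 new -> 38 infected
Step 8: +1 new -> 39 infected
Step 9: +0 new -> 39 infected

Answer: 9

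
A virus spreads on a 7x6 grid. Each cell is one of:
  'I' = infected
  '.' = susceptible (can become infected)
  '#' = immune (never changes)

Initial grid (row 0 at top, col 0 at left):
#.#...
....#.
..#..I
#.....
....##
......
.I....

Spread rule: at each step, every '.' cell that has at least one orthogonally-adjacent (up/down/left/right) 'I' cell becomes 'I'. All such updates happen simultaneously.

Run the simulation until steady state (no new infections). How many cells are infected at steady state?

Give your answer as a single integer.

Answer: 35

Derivation:
Step 0 (initial): 2 infected
Step 1: +6 new -> 8 infected
Step 2: +7 new -> 15 infected
Step 3: +8 new -> 23 infected
Step 4: +7 new -> 30 infected
Step 5: +3 new -> 33 infected
Step 6: +2 new -> 35 infected
Step 7: +0 new -> 35 infected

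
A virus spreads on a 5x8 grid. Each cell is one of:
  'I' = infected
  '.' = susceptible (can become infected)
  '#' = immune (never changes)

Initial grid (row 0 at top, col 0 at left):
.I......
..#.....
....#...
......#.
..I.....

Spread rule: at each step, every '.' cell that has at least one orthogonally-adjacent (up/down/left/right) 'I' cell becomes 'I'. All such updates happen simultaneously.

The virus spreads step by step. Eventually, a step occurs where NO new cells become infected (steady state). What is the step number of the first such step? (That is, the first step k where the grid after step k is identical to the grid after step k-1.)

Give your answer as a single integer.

Step 0 (initial): 2 infected
Step 1: +6 new -> 8 infected
Step 2: +8 new -> 16 infected
Step 3: +7 new -> 23 infected
Step 4: +4 new -> 27 infected
Step 5: +4 new -> 31 infected
Step 6: +4 new -> 35 infected
Step 7: +2 new -> 37 infected
Step 8: +0 new -> 37 infected

Answer: 8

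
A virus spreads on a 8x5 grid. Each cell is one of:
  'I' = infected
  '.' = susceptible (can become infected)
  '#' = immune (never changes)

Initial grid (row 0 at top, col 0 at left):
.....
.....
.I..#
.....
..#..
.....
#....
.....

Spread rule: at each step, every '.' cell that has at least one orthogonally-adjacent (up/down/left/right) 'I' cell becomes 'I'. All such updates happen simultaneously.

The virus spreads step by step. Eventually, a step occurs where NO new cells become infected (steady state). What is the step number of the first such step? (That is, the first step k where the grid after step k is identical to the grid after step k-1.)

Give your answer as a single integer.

Answer: 9

Derivation:
Step 0 (initial): 1 infected
Step 1: +4 new -> 5 infected
Step 2: +7 new -> 12 infected
Step 3: +6 new -> 18 infected
Step 4: +7 new -> 25 infected
Step 5: +5 new -> 30 infected
Step 6: +4 new -> 34 infected
Step 7: +2 new -> 36 infected
Step 8: +1 new -> 37 infected
Step 9: +0 new -> 37 infected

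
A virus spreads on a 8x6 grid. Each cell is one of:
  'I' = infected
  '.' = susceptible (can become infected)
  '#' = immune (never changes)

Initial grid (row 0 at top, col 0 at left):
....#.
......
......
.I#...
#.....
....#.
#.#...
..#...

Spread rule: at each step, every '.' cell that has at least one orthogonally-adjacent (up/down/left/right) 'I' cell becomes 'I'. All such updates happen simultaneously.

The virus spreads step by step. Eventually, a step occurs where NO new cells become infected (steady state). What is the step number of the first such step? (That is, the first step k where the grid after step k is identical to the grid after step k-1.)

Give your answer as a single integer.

Step 0 (initial): 1 infected
Step 1: +3 new -> 4 infected
Step 2: +5 new -> 9 infected
Step 3: +8 new -> 17 infected
Step 4: +8 new -> 25 infected
Step 5: +7 new -> 32 infected
Step 6: +5 new -> 37 infected
Step 7: +3 new -> 40 infected
Step 8: +1 new -> 41 infected
Step 9: +0 new -> 41 infected

Answer: 9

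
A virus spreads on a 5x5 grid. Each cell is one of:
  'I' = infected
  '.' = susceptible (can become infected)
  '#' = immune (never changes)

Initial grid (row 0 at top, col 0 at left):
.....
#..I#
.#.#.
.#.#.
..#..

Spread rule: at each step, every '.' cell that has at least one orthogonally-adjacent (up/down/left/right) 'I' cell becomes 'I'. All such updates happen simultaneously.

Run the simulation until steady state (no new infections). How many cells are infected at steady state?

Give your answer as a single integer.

Answer: 10

Derivation:
Step 0 (initial): 1 infected
Step 1: +2 new -> 3 infected
Step 2: +4 new -> 7 infected
Step 3: +2 new -> 9 infected
Step 4: +1 new -> 10 infected
Step 5: +0 new -> 10 infected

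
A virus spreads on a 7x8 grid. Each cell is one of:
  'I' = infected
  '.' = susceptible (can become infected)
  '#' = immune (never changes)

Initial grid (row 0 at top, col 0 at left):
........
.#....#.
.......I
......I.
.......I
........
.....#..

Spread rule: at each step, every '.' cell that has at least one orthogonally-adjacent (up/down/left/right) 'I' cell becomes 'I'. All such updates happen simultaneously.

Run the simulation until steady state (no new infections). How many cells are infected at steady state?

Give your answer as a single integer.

Answer: 53

Derivation:
Step 0 (initial): 3 infected
Step 1: +6 new -> 9 infected
Step 2: +6 new -> 15 infected
Step 3: +7 new -> 22 infected
Step 4: +6 new -> 28 infected
Step 5: +7 new -> 35 infected
Step 6: +7 new -> 42 infected
Step 7: +5 new -> 47 infected
Step 8: +4 new -> 51 infected
Step 9: +2 new -> 53 infected
Step 10: +0 new -> 53 infected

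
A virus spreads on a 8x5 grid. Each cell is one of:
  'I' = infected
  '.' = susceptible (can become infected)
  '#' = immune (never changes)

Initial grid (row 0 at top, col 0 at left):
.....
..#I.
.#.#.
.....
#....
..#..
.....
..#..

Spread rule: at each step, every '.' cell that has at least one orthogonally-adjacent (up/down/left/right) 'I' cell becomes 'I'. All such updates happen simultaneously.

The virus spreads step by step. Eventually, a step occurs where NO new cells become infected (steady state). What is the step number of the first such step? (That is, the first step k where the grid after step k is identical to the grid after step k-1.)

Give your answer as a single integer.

Answer: 12

Derivation:
Step 0 (initial): 1 infected
Step 1: +2 new -> 3 infected
Step 2: +3 new -> 6 infected
Step 3: +2 new -> 8 infected
Step 4: +4 new -> 12 infected
Step 5: +4 new -> 16 infected
Step 6: +6 new -> 22 infected
Step 7: +4 new -> 26 infected
Step 8: +3 new -> 29 infected
Step 9: +2 new -> 31 infected
Step 10: +2 new -> 33 infected
Step 11: +1 new -> 34 infected
Step 12: +0 new -> 34 infected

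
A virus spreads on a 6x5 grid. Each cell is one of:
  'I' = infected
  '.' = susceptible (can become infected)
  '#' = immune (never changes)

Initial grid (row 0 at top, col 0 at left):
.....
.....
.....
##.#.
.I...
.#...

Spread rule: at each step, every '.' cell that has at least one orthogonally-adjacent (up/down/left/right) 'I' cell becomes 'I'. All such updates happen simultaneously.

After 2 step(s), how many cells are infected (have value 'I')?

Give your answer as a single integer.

Step 0 (initial): 1 infected
Step 1: +2 new -> 3 infected
Step 2: +4 new -> 7 infected

Answer: 7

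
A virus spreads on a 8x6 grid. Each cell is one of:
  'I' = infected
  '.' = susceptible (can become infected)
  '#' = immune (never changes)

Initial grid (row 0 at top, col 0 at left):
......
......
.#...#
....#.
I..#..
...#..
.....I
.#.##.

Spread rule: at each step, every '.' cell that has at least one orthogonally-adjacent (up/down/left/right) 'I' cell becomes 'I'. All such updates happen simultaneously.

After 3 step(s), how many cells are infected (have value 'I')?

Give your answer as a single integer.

Step 0 (initial): 2 infected
Step 1: +6 new -> 8 infected
Step 2: +8 new -> 16 infected
Step 3: +8 new -> 24 infected

Answer: 24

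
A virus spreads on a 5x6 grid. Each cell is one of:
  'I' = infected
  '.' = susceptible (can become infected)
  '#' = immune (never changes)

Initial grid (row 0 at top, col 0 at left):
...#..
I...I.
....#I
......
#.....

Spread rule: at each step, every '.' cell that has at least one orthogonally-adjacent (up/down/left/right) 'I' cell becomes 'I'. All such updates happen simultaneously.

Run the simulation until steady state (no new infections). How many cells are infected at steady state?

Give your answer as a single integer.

Step 0 (initial): 3 infected
Step 1: +7 new -> 10 infected
Step 2: +8 new -> 18 infected
Step 3: +5 new -> 23 infected
Step 4: +3 new -> 26 infected
Step 5: +1 new -> 27 infected
Step 6: +0 new -> 27 infected

Answer: 27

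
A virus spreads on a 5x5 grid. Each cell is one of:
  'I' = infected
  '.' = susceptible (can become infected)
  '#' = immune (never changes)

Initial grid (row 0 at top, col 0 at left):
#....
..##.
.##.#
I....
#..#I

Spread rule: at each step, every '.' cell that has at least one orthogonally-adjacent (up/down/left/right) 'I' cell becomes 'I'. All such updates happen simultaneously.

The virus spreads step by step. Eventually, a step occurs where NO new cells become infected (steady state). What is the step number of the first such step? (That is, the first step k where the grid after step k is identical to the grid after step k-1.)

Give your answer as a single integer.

Answer: 9

Derivation:
Step 0 (initial): 2 infected
Step 1: +3 new -> 5 infected
Step 2: +4 new -> 9 infected
Step 3: +3 new -> 12 infected
Step 4: +1 new -> 13 infected
Step 5: +1 new -> 14 infected
Step 6: +1 new -> 15 infected
Step 7: +1 new -> 16 infected
Step 8: +1 new -> 17 infected
Step 9: +0 new -> 17 infected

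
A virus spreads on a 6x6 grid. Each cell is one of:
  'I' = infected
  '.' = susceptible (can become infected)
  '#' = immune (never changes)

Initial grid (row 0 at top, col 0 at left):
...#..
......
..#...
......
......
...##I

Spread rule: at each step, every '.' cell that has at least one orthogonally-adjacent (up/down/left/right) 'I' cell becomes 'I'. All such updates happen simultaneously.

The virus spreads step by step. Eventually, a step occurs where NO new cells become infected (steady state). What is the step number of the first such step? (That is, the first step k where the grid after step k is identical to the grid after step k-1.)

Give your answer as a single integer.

Answer: 11

Derivation:
Step 0 (initial): 1 infected
Step 1: +1 new -> 2 infected
Step 2: +2 new -> 4 infected
Step 3: +3 new -> 7 infected
Step 4: +4 new -> 11 infected
Step 5: +6 new -> 17 infected
Step 6: +5 new -> 22 infected
Step 7: +4 new -> 26 infected
Step 8: +3 new -> 29 infected
Step 9: +2 new -> 31 infected
Step 10: +1 new -> 32 infected
Step 11: +0 new -> 32 infected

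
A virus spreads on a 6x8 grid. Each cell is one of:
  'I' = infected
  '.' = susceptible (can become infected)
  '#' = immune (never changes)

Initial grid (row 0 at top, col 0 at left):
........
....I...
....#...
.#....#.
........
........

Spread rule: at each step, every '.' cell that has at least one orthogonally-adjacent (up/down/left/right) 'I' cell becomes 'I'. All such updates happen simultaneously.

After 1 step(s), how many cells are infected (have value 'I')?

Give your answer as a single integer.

Answer: 4

Derivation:
Step 0 (initial): 1 infected
Step 1: +3 new -> 4 infected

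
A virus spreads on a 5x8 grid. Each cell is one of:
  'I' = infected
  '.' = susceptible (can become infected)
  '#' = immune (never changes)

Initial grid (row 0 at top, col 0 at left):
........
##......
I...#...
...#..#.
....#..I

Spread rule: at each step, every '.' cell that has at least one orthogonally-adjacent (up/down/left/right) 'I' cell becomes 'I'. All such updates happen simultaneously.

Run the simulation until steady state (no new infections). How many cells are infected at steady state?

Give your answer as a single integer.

Answer: 34

Derivation:
Step 0 (initial): 2 infected
Step 1: +4 new -> 6 infected
Step 2: +5 new -> 11 infected
Step 3: +7 new -> 18 infected
Step 4: +7 new -> 25 infected
Step 5: +6 new -> 31 infected
Step 6: +3 new -> 34 infected
Step 7: +0 new -> 34 infected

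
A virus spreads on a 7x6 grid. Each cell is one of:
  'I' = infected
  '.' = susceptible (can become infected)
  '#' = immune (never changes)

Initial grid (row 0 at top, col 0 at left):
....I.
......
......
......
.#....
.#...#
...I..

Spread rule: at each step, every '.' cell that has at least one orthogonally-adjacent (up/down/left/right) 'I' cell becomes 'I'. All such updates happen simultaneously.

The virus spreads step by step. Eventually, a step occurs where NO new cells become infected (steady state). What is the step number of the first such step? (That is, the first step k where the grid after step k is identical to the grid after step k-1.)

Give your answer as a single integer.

Answer: 7

Derivation:
Step 0 (initial): 2 infected
Step 1: +6 new -> 8 infected
Step 2: +9 new -> 17 infected
Step 3: +9 new -> 26 infected
Step 4: +7 new -> 33 infected
Step 5: +4 new -> 37 infected
Step 6: +2 new -> 39 infected
Step 7: +0 new -> 39 infected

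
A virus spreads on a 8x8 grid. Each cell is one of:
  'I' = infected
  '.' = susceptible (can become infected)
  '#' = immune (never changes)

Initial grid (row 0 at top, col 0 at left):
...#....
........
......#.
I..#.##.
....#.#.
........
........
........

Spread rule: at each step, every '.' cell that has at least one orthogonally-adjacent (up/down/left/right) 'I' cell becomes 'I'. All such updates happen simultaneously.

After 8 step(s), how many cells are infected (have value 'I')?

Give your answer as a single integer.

Step 0 (initial): 1 infected
Step 1: +3 new -> 4 infected
Step 2: +5 new -> 9 infected
Step 3: +6 new -> 15 infected
Step 4: +7 new -> 22 infected
Step 5: +6 new -> 28 infected
Step 6: +6 new -> 34 infected
Step 7: +5 new -> 39 infected
Step 8: +6 new -> 45 infected

Answer: 45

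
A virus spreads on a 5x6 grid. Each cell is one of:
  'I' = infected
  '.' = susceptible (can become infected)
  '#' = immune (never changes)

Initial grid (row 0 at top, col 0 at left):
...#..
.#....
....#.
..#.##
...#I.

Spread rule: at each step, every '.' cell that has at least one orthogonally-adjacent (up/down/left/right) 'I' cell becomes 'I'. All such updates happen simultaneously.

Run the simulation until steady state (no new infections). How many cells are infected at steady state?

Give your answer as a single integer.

Step 0 (initial): 1 infected
Step 1: +1 new -> 2 infected
Step 2: +0 new -> 2 infected

Answer: 2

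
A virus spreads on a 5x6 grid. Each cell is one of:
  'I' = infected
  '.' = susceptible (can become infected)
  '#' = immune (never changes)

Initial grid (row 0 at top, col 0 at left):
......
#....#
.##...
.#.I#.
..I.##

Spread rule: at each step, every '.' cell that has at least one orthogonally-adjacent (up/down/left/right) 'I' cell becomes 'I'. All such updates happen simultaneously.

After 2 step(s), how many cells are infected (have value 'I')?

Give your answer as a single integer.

Answer: 9

Derivation:
Step 0 (initial): 2 infected
Step 1: +4 new -> 6 infected
Step 2: +3 new -> 9 infected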